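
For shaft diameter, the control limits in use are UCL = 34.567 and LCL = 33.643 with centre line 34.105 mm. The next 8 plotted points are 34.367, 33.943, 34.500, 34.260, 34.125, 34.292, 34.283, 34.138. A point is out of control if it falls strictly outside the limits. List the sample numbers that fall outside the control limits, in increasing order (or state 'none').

none

All 8 points lie within [33.643, 34.567].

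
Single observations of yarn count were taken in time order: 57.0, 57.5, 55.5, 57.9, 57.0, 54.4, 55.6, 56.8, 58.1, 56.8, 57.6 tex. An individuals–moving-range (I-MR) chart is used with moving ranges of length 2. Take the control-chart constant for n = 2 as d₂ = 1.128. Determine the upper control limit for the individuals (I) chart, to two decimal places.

X̄ = (57.0 + 57.5 + 55.5 + 57.9 + 57.0 + 54.4 + 55.6 + 56.8 + 58.1 + 56.8 + 57.6) / 11 = 56.7455
Moving ranges: 0.5, 2.0, 2.4, 0.9, 2.6, 1.2, 1.2, 1.3, 1.3, 0.8; M̄R̄ = 14.2000 / 10 = 1.4200
UCL = X̄ + 3·M̄R̄/d₂ = 56.7455 + 3 × 1.4200 / 1.128 = 60.5221

60.52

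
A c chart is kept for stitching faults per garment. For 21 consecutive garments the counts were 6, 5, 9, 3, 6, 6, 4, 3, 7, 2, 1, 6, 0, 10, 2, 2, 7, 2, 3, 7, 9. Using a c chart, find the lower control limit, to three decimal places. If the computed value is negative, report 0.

c̄ = (6 + 5 + 9 + 3 + 6 + 6 + 4 + 3 + 7 + 2 + 1 + 6 + 0 + 10 + 2 + 2 + 7 + 2 + 3 + 7 + 9) / 21 = 100 / 21 = 4.7619
LCL = c̄ − 3√c̄ = 4.7619 − 3 × 2.1822 = -1.7846 → 0 (cannot be negative)

0.000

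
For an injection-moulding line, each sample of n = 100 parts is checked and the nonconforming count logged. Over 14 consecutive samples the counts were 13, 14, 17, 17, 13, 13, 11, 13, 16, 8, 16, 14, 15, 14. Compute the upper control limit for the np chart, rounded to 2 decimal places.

p̄ = Σdᵢ / (k·n) = 194 / (14 × 100) = 0.13857
UCL = np̄ + 3·√(np̄(1−p̄)) = 13.8571 + 3 × √(13.8571×0.86143) = 13.8571 + 3 × 3.4550 = 24.2221

24.22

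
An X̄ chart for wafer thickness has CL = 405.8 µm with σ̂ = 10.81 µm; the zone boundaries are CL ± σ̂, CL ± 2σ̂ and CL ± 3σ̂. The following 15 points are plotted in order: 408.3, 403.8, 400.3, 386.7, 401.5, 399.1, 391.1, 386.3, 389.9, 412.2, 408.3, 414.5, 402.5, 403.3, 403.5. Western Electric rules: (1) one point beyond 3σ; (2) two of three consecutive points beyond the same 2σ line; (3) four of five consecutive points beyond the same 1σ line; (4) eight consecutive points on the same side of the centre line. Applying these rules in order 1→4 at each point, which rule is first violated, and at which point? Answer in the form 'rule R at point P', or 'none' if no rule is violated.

rule 4 at point 9

Zone of each point (C = within 1σ̂, B = 1σ̂–2σ̂, A = 2σ̂–3σ̂, * = beyond 3σ̂; sign = side of CL): 1:+C, 2:-C, 3:-C, 4:-B, 5:-C, 6:-C, 7:-B, 8:-B, 9:-B, 10:+C, 11:+C, 12:+C, 13:-C, 14:-C, 15:-C
Rule 4 (eight consecutive points on the same side of the centre line) is satisfied at point 9.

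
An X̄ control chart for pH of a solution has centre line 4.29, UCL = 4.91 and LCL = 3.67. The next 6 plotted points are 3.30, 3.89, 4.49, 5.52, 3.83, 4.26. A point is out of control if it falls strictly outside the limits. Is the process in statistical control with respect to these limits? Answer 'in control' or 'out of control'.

Compare each point to [3.67, 4.91]: sample 1 = 3.30 < LCL; sample 4 = 5.52 > UCL.

out of control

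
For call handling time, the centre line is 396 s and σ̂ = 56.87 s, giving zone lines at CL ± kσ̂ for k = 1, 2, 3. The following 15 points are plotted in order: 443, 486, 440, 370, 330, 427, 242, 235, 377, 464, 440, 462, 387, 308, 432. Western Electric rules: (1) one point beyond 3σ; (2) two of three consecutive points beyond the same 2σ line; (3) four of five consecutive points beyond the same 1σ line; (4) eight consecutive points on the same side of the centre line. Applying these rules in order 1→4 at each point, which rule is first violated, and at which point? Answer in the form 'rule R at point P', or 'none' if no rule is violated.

Zone of each point (C = within 1σ̂, B = 1σ̂–2σ̂, A = 2σ̂–3σ̂, * = beyond 3σ̂; sign = side of CL): 1:+C, 2:+B, 3:+C, 4:-C, 5:-B, 6:+C, 7:-A, 8:-A, 9:-C, 10:+B, 11:+C, 12:+B, 13:-C, 14:-B, 15:+C
Rule 2 (two of three consecutive points beyond the same 2σ limit) is satisfied at point 8.

rule 2 at point 8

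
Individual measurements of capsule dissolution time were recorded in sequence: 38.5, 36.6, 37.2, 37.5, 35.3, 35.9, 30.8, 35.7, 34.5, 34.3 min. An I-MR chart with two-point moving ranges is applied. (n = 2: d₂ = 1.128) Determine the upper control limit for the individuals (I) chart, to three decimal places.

40.654

X̄ = (38.5 + 36.6 + 37.2 + 37.5 + 35.3 + 35.9 + 30.8 + 35.7 + 34.5 + 34.3) / 10 = 35.6300
Moving ranges: 1.9, 0.6, 0.3, 2.2, 0.6, 5.1, 4.9, 1.2, 0.2; M̄R̄ = 17.0000 / 9 = 1.8889
UCL = X̄ + 3·M̄R̄/d₂ = 35.6300 + 3 × 1.8889 / 1.128 = 40.6536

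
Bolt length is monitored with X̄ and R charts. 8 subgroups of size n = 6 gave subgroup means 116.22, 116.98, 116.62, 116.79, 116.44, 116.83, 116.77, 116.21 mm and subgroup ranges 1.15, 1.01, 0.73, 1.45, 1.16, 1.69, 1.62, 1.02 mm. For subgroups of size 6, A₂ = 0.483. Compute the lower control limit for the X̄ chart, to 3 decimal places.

X̄̄ = (116.22 + 116.98 + 116.62 + 116.79 + 116.44 + 116.83 + 116.77 + 116.21) / 8 = 932.8600 / 8 = 116.6075
R̄ = (1.15 + 1.01 + 0.73 + 1.45 + 1.16 + 1.69 + 1.62 + 1.02) / 8 = 9.8300 / 8 = 1.2288
LCL = X̄̄ − A₂·R̄ = 116.6075 − 0.483 × 1.2288 = 116.0140

116.014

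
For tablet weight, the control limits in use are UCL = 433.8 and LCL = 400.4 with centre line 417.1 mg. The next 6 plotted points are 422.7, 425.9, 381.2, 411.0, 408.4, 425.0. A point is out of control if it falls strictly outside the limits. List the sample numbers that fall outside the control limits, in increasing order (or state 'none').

3

Compare each point to [400.4, 433.8]: sample 3 = 381.2 < LCL.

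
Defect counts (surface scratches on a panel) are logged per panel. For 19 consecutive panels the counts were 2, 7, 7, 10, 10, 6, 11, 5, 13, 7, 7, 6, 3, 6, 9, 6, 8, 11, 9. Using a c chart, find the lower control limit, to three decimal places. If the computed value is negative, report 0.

c̄ = (2 + 7 + 7 + 10 + 10 + 6 + 11 + 5 + 13 + 7 + 7 + 6 + 3 + 6 + 9 + 6 + 8 + 11 + 9) / 19 = 143 / 19 = 7.5263
LCL = c̄ − 3√c̄ = 7.5263 − 3 × 2.7434 = -0.7039 → 0 (cannot be negative)

0.000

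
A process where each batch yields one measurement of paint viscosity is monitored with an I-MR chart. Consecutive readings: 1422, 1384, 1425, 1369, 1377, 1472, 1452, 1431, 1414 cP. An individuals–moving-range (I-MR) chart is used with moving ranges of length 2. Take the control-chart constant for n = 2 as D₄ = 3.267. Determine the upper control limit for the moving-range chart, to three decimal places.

Moving ranges: 38, 41, 56, 8, 95, 20, 21, 17; M̄R̄ = 296.0000 / 8 = 37.0000
UCL_MR = D₄·M̄R̄ = 3.267 × 37.0000 = 120.8790

120.879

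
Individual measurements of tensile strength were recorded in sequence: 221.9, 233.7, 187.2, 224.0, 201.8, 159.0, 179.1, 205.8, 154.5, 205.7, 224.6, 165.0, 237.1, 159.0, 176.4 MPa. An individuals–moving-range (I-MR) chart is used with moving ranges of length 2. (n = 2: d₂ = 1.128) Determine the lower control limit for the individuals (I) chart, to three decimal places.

X̄ = (221.9 + 233.7 + 187.2 + 224.0 + 201.8 + 159.0 + 179.1 + 205.8 + 154.5 + 205.7 + 224.6 + 165.0 + 237.1 + 159.0 + 176.4) / 15 = 195.6533
Moving ranges: 11.8, 46.5, 36.8, 22.2, 42.8, 20.1, 26.7, 51.3, 51.2, 18.9, 59.6, 72.1, 78.1, 17.4; M̄R̄ = 555.5000 / 14 = 39.6786
LCL = X̄ − 3·M̄R̄/d₂ = 195.6533 − 3 × 39.6786 / 1.128 = 90.1252

90.125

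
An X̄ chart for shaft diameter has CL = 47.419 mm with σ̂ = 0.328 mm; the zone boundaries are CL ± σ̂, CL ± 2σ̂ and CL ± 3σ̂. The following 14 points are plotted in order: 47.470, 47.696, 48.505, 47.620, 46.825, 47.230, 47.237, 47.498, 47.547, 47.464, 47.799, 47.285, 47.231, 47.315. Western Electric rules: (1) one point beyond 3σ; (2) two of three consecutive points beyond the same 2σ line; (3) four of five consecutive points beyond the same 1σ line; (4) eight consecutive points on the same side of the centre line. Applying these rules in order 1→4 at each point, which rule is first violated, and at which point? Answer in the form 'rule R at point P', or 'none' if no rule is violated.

rule 1 at point 3

Zone of each point (C = within 1σ̂, B = 1σ̂–2σ̂, A = 2σ̂–3σ̂, * = beyond 3σ̂; sign = side of CL): 1:+C, 2:+C, 3:+*, 4:+C, 5:-B, 6:-C, 7:-C, 8:+C, 9:+C, 10:+C, 11:+B, 12:-C, 13:-C, 14:-C
Rule 1 (one point beyond the 3σ limits) is satisfied at point 3.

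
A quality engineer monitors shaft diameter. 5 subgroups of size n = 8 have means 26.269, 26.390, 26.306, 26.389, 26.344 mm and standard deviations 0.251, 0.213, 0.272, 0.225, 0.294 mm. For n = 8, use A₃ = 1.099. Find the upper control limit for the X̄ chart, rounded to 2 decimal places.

X̄̄ = (26.269 + 26.390 + 26.306 + 26.389 + 26.344) / 5 = 26.3396
s̄ = (0.251 + 0.213 + 0.272 + 0.225 + 0.294) / 5 = 0.2510
UCL = X̄̄ + A₃·s̄ = 26.3396 + 1.099 × 0.2510 = 26.6154

26.62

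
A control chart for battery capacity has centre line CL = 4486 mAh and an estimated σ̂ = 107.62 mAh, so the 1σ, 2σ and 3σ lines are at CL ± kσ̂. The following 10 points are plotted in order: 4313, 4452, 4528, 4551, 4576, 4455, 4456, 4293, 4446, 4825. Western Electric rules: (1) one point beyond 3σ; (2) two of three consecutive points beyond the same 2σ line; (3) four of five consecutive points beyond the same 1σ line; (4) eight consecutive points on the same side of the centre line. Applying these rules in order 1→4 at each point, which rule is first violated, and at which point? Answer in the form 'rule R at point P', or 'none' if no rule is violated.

rule 1 at point 10

Zone of each point (C = within 1σ̂, B = 1σ̂–2σ̂, A = 2σ̂–3σ̂, * = beyond 3σ̂; sign = side of CL): 1:-B, 2:-C, 3:+C, 4:+C, 5:+C, 6:-C, 7:-C, 8:-B, 9:-C, 10:+*
Rule 1 (one point beyond the 3σ limits) is satisfied at point 10.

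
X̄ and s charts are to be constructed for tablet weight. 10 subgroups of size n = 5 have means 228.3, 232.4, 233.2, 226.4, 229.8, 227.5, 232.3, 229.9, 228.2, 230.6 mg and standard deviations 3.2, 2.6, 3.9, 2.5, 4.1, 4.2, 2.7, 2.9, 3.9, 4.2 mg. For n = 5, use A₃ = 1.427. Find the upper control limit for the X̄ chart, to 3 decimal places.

234.740

X̄̄ = (228.3 + 232.4 + 233.2 + 226.4 + 229.8 + 227.5 + 232.3 + 229.9 + 228.2 + 230.6) / 10 = 229.8600
s̄ = (3.2 + 2.6 + 3.9 + 2.5 + 4.1 + 4.2 + 2.7 + 2.9 + 3.9 + 4.2) / 10 = 3.4200
UCL = X̄̄ + A₃·s̄ = 229.8600 + 1.427 × 3.4200 = 234.7403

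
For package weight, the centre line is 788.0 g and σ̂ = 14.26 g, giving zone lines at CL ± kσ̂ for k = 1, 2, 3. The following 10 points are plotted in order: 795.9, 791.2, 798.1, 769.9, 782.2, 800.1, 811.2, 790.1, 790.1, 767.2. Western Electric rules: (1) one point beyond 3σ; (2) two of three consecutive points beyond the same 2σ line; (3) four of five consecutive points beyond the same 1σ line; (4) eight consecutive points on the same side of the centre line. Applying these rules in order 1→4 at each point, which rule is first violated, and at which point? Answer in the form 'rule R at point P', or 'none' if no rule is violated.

Zone of each point (C = within 1σ̂, B = 1σ̂–2σ̂, A = 2σ̂–3σ̂, * = beyond 3σ̂; sign = side of CL): 1:+C, 2:+C, 3:+C, 4:-B, 5:-C, 6:+C, 7:+B, 8:+C, 9:+C, 10:-B
No rule fires across all 10 points.

none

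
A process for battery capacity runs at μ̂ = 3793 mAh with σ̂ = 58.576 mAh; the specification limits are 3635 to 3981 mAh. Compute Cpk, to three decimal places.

Cpu = (USL − μ̂) / (3σ̂) = (3981 − 3793) / (3 × 58.576) = 1.0698; Cpl = (μ̂ − LSL) / (3σ̂) = (3793 − 3635) / (3 × 58.576) = 0.8991; Cpk = min(Cpu, Cpl) = 0.8991

0.899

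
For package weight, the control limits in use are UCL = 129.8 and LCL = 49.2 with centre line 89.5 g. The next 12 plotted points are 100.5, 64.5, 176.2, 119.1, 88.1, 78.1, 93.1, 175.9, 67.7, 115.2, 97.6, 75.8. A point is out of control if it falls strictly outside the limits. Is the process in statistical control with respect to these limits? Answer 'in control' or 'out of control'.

out of control

Compare each point to [49.2, 129.8]: sample 3 = 176.2 > UCL; sample 8 = 175.9 > UCL.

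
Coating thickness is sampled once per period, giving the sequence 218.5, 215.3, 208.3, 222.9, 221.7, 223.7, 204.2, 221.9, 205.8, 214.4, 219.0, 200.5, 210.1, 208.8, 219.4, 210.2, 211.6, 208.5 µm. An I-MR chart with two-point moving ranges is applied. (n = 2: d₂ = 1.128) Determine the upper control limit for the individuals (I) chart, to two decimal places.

236.79

X̄ = (218.5 + 215.3 + 208.3 + 222.9 + 221.7 + 223.7 + 204.2 + 221.9 + 205.8 + 214.4 + 219.0 + 200.5 + 210.1 + 208.8 + 219.4 + 210.2 + 211.6 + 208.5) / 18 = 213.6000
Moving ranges: 3.2, 7.0, 14.6, 1.2, 2.0, 19.5, 17.7, 16.1, 8.6, 4.6, 18.5, 9.6, 1.3, 10.6, 9.2, 1.4, 3.1; M̄R̄ = 148.2000 / 17 = 8.7176
UCL = X̄ + 3·M̄R̄/d₂ = 213.6000 + 3 × 8.7176 / 1.128 = 236.7852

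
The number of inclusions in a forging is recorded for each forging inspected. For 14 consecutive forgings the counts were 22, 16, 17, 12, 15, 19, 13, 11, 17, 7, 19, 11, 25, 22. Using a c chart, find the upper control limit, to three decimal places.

c̄ = (22 + 16 + 17 + 12 + 15 + 19 + 13 + 11 + 17 + 7 + 19 + 11 + 25 + 22) / 14 = 226 / 14 = 16.1429
UCL = c̄ + 3√c̄ = 16.1429 + 3 × √16.1429 = 16.1429 + 3 × 4.0178 = 28.1963

28.196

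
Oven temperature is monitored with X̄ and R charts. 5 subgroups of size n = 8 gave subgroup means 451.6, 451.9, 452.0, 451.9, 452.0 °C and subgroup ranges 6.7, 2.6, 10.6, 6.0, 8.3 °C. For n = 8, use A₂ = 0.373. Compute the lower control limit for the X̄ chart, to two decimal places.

449.33

X̄̄ = (451.6 + 451.9 + 452.0 + 451.9 + 452.0) / 5 = 2259.4000 / 5 = 451.8800
R̄ = (6.7 + 2.6 + 10.6 + 6.0 + 8.3) / 5 = 34.2000 / 5 = 6.8400
LCL = X̄̄ − A₂·R̄ = 451.8800 − 0.373 × 6.8400 = 449.3287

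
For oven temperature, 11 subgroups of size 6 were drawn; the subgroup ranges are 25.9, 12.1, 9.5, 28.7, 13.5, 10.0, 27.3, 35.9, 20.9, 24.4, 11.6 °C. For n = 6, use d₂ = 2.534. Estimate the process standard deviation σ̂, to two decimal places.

7.89

R̄ = (25.9 + 12.1 + 9.5 + 28.7 + 13.5 + 10.0 + 27.3 + 35.9 + 20.9 + 24.4 + 11.6) / 11 = 19.9818
σ̂ = R̄ / d₂ = 19.9818 / 2.534 = 7.8855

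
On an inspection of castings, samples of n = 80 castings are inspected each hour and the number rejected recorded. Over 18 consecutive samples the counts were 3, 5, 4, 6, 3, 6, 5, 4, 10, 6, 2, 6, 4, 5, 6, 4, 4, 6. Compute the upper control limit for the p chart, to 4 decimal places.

0.1426

p̄ = Σdᵢ / (k·n) = 89 / (18 × 80) = 0.06181
UCL = p̄ + 3·√(p̄(1−p̄)/n) = 0.06181 + 3 × √(0.06181×0.93819/80) = 0.06181 + 3 × 0.02692 = 0.14257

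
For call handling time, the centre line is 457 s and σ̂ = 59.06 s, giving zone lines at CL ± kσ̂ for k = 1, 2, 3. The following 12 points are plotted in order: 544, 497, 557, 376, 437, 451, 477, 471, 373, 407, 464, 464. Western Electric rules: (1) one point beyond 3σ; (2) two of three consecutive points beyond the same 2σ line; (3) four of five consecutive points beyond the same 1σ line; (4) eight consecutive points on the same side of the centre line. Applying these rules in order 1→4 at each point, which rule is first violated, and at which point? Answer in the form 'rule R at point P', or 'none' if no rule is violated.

none

Zone of each point (C = within 1σ̂, B = 1σ̂–2σ̂, A = 2σ̂–3σ̂, * = beyond 3σ̂; sign = side of CL): 1:+B, 2:+C, 3:+B, 4:-B, 5:-C, 6:-C, 7:+C, 8:+C, 9:-B, 10:-C, 11:+C, 12:+C
No rule fires across all 12 points.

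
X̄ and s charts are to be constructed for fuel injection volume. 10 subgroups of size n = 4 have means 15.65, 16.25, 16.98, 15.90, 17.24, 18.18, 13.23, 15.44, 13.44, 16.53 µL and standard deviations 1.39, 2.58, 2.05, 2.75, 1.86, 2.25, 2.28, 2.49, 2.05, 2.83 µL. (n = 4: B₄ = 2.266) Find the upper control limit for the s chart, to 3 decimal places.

5.105

s̄ = (1.39 + 2.58 + 2.05 + 2.75 + 1.86 + 2.25 + 2.28 + 2.49 + 2.05 + 2.83) / 10 = 2.2530
UCL_s = B₄·s̄ = 2.266 × 2.2530 = 5.1053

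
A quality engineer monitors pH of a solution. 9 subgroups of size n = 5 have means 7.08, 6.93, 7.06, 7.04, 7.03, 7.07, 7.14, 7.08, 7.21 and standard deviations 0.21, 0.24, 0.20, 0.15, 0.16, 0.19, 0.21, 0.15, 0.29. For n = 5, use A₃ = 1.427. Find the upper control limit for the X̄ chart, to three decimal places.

7.357

X̄̄ = (7.08 + 6.93 + 7.06 + 7.04 + 7.03 + 7.07 + 7.14 + 7.08 + 7.21) / 9 = 7.0711
s̄ = (0.21 + 0.24 + 0.20 + 0.15 + 0.16 + 0.19 + 0.21 + 0.15 + 0.29) / 9 = 0.2000
UCL = X̄̄ + A₃·s̄ = 7.0711 + 1.427 × 0.2000 = 7.3565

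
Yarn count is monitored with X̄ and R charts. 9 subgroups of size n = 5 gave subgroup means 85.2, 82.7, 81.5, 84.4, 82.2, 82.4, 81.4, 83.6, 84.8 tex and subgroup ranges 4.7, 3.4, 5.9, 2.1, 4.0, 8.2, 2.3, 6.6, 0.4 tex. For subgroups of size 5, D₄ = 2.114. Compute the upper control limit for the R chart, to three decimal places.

8.832

R̄ = (4.7 + 3.4 + 5.9 + 2.1 + 4.0 + 8.2 + 2.3 + 6.6 + 0.4) / 9 = 37.6000 / 9 = 4.1778
UCL_R = D₄·R̄ = 2.114 × 4.1778 = 8.8318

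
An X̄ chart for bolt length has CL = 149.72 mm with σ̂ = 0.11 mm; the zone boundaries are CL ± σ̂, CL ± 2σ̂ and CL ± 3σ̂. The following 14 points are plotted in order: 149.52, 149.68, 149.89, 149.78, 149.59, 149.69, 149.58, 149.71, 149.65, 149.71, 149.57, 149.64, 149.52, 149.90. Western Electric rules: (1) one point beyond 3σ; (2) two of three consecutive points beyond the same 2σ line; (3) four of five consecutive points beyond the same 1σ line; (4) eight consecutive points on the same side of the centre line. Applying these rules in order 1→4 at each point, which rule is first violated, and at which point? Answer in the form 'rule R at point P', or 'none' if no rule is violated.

rule 4 at point 12

Zone of each point (C = within 1σ̂, B = 1σ̂–2σ̂, A = 2σ̂–3σ̂, * = beyond 3σ̂; sign = side of CL): 1:-B, 2:-C, 3:+B, 4:+C, 5:-B, 6:-C, 7:-B, 8:-C, 9:-C, 10:-C, 11:-B, 12:-C, 13:-B, 14:+B
Rule 4 (eight consecutive points on the same side of the centre line) is satisfied at point 12.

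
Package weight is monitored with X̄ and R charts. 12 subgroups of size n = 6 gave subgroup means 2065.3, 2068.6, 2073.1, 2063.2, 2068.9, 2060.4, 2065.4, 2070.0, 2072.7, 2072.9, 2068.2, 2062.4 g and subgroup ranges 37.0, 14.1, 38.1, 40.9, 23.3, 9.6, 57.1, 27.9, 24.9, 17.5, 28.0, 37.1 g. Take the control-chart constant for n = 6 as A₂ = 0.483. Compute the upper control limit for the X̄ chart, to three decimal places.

X̄̄ = (2065.3 + 2068.6 + 2073.1 + 2063.2 + 2068.9 + 2060.4 + 2065.4 + 2070.0 + 2072.7 + 2072.9 + 2068.2 + 2062.4) / 12 = 24811.1000 / 12 = 2067.5917
R̄ = (37.0 + 14.1 + 38.1 + 40.9 + 23.3 + 9.6 + 57.1 + 27.9 + 24.9 + 17.5 + 28.0 + 37.1) / 12 = 355.5000 / 12 = 29.6250
UCL = X̄̄ + A₂·R̄ = 2067.5917 + 0.483 × 29.6250 = 2081.9005

2081.901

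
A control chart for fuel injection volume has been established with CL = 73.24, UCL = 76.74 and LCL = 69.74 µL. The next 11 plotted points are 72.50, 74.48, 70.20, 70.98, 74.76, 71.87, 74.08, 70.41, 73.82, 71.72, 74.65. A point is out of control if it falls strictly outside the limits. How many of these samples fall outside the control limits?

All 11 points lie within [69.74, 76.74].

0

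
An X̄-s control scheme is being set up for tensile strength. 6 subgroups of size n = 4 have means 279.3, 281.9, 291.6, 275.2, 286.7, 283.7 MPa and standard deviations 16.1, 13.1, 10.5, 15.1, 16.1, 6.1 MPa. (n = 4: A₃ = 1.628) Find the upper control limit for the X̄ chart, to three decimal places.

303.959

X̄̄ = (279.3 + 281.9 + 291.6 + 275.2 + 286.7 + 283.7) / 6 = 283.0667
s̄ = (16.1 + 13.1 + 10.5 + 15.1 + 16.1 + 6.1) / 6 = 12.8333
UCL = X̄̄ + A₃·s̄ = 283.0667 + 1.628 × 12.8333 = 303.9593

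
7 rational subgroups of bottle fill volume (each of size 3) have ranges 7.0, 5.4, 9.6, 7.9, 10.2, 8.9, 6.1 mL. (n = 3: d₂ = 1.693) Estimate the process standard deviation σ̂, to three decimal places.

4.649

R̄ = (7.0 + 5.4 + 9.6 + 7.9 + 10.2 + 8.9 + 6.1) / 7 = 7.8714
σ̂ = R̄ / d₂ = 7.8714 / 1.693 = 4.6494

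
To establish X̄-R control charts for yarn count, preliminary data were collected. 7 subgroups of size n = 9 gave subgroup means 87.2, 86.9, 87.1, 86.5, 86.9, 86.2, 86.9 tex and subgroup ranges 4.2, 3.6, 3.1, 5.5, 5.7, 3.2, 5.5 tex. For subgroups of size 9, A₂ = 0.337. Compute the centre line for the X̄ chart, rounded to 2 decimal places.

86.81

X̄̄ = (87.2 + 86.9 + 87.1 + 86.5 + 86.9 + 86.2 + 86.9) / 7 = 607.7000 / 7 = 86.8143
CL = X̄̄ = 86.8143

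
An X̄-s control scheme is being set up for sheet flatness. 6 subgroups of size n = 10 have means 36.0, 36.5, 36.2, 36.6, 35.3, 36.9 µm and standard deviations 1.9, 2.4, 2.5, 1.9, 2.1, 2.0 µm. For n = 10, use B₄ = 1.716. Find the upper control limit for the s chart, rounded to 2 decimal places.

3.66

s̄ = (1.9 + 2.4 + 2.5 + 1.9 + 2.1 + 2.0) / 6 = 2.1333
UCL_s = B₄·s̄ = 1.716 × 2.1333 = 3.6608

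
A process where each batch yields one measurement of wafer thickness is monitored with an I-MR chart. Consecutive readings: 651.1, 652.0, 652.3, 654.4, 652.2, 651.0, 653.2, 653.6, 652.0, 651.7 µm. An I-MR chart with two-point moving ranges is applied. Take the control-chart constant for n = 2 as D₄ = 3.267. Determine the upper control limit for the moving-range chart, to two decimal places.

Moving ranges: 0.9, 0.3, 2.1, 2.2, 1.2, 2.2, 0.4, 1.6, 0.3; M̄R̄ = 11.2000 / 9 = 1.2444
UCL_MR = D₄·M̄R̄ = 3.267 × 1.2444 = 4.0656

4.07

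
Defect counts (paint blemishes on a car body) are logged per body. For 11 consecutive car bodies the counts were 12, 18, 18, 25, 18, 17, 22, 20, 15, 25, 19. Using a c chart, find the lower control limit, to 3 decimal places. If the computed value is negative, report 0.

5.923

c̄ = (12 + 18 + 18 + 25 + 18 + 17 + 22 + 20 + 15 + 25 + 19) / 11 = 209 / 11 = 19.0000
LCL = c̄ − 3√c̄ = 19.0000 − 3 × 4.3589 = 5.9233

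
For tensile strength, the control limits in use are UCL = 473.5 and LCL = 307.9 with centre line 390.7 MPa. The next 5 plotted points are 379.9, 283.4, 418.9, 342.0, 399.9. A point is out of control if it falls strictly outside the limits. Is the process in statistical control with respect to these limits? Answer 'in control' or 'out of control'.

Compare each point to [307.9, 473.5]: sample 2 = 283.4 < LCL.

out of control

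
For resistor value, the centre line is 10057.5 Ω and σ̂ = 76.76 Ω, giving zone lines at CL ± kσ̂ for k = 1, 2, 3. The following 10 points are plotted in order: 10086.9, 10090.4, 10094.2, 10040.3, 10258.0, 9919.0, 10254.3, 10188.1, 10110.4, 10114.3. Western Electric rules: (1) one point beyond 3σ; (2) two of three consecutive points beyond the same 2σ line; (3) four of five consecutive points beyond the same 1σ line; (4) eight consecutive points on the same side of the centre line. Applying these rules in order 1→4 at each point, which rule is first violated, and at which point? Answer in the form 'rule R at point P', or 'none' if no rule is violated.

Zone of each point (C = within 1σ̂, B = 1σ̂–2σ̂, A = 2σ̂–3σ̂, * = beyond 3σ̂; sign = side of CL): 1:+C, 2:+C, 3:+C, 4:-C, 5:+A, 6:-B, 7:+A, 8:+B, 9:+C, 10:+C
Rule 2 (two of three consecutive points beyond the same 2σ limit) is satisfied at point 7.

rule 2 at point 7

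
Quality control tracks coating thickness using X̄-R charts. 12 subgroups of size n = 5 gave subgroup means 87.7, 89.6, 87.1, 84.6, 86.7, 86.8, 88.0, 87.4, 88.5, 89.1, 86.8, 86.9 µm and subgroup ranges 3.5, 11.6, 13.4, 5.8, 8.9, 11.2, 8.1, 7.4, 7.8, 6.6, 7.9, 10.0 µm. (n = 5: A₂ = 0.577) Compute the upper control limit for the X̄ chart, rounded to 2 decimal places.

X̄̄ = (87.7 + 89.6 + 87.1 + 84.6 + 86.7 + 86.8 + 88.0 + 87.4 + 88.5 + 89.1 + 86.8 + 86.9) / 12 = 1049.2000 / 12 = 87.4333
R̄ = (3.5 + 11.6 + 13.4 + 5.8 + 8.9 + 11.2 + 8.1 + 7.4 + 7.8 + 6.6 + 7.9 + 10.0) / 12 = 102.2000 / 12 = 8.5167
UCL = X̄̄ + A₂·R̄ = 87.4333 + 0.577 × 8.5167 = 92.3475

92.35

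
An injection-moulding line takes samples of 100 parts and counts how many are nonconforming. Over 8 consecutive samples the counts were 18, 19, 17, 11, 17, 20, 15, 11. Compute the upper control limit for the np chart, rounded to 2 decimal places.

27.00

p̄ = Σdᵢ / (k·n) = 128 / (8 × 100) = 0.16000
UCL = np̄ + 3·√(np̄(1−p̄)) = 16.0000 + 3 × √(16.0000×0.84000) = 16.0000 + 3 × 3.6661 = 26.9982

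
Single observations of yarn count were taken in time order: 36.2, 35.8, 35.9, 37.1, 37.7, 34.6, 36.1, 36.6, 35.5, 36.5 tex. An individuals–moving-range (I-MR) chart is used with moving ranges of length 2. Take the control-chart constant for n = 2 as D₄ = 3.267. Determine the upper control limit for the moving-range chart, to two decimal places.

Moving ranges: 0.4, 0.1, 1.2, 0.6, 3.1, 1.5, 0.5, 1.1, 1.0; M̄R̄ = 9.5000 / 9 = 1.0556
UCL_MR = D₄·M̄R̄ = 3.267 × 1.0556 = 3.4485

3.45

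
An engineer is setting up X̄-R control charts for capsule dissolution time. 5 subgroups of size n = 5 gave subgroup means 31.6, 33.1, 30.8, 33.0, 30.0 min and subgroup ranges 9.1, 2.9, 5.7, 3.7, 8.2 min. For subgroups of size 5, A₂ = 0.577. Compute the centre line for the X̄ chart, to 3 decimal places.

X̄̄ = (31.6 + 33.1 + 30.8 + 33.0 + 30.0) / 5 = 158.5000 / 5 = 31.7000
CL = X̄̄ = 31.7000

31.700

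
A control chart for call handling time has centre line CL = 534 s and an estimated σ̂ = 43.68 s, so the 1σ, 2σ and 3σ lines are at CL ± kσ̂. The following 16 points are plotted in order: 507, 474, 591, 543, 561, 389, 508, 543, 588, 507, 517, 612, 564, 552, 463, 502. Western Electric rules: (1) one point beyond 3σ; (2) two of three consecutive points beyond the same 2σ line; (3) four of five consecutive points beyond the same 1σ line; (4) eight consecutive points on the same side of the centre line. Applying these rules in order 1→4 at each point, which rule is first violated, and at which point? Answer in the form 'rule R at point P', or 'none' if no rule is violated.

Zone of each point (C = within 1σ̂, B = 1σ̂–2σ̂, A = 2σ̂–3σ̂, * = beyond 3σ̂; sign = side of CL): 1:-C, 2:-B, 3:+B, 4:+C, 5:+C, 6:-*, 7:-C, 8:+C, 9:+B, 10:-C, 11:-C, 12:+B, 13:+C, 14:+C, 15:-B, 16:-C
Rule 1 (one point beyond the 3σ limits) is satisfied at point 6.

rule 1 at point 6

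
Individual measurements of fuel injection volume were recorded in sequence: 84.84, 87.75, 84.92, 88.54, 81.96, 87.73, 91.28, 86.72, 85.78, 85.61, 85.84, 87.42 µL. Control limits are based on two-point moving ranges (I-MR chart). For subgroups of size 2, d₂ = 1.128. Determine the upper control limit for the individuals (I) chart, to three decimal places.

94.448

X̄ = (84.84 + 87.75 + 84.92 + 88.54 + 81.96 + 87.73 + 91.28 + 86.72 + 85.78 + 85.61 + 85.84 + 87.42) / 12 = 86.5325
Moving ranges: 2.91, 2.83, 3.62, 6.58, 5.77, 3.55, 4.56, 0.94, 0.17, 0.23, 1.58; M̄R̄ = 32.7400 / 11 = 2.9764
UCL = X̄ + 3·M̄R̄/d₂ = 86.5325 + 3 × 2.9764 / 1.128 = 94.4484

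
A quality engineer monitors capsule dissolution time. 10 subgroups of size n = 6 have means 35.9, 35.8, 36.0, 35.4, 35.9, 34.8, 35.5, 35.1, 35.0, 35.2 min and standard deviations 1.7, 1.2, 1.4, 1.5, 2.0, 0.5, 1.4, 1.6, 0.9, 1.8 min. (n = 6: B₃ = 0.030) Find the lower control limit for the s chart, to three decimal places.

0.042

s̄ = (1.7 + 1.2 + 1.4 + 1.5 + 2.0 + 0.5 + 1.4 + 1.6 + 0.9 + 1.8) / 10 = 1.4000
LCL_s = B₃·s̄ = 0.030 × 1.4000 = 0.0420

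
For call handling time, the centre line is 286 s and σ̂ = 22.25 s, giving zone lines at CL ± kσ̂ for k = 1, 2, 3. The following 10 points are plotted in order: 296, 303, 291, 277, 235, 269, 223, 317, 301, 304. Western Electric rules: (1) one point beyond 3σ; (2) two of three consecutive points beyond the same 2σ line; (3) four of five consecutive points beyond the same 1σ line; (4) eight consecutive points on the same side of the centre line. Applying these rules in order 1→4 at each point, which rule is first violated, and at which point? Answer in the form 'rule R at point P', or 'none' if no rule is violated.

Zone of each point (C = within 1σ̂, B = 1σ̂–2σ̂, A = 2σ̂–3σ̂, * = beyond 3σ̂; sign = side of CL): 1:+C, 2:+C, 3:+C, 4:-C, 5:-A, 6:-C, 7:-A, 8:+B, 9:+C, 10:+C
Rule 2 (two of three consecutive points beyond the same 2σ limit) is satisfied at point 7.

rule 2 at point 7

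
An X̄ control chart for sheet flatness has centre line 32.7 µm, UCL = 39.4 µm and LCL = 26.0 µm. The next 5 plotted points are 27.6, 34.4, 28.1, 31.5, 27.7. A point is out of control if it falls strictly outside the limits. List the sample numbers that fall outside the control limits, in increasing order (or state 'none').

All 5 points lie within [26.0, 39.4].

none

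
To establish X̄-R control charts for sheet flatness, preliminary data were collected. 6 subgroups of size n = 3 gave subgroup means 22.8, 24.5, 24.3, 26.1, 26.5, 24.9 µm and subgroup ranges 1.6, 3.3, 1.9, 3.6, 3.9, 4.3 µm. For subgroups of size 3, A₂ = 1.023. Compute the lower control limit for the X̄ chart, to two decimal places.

X̄̄ = (22.8 + 24.5 + 24.3 + 26.1 + 26.5 + 24.9) / 6 = 149.1000 / 6 = 24.8500
R̄ = (1.6 + 3.3 + 1.9 + 3.6 + 3.9 + 4.3) / 6 = 18.6000 / 6 = 3.1000
LCL = X̄̄ − A₂·R̄ = 24.8500 − 1.023 × 3.1000 = 21.6787

21.68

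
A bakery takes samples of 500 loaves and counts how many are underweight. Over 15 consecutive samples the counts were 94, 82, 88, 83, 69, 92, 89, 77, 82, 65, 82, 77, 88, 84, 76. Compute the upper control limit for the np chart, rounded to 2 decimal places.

106.69

p̄ = Σdᵢ / (k·n) = 1228 / (15 × 500) = 0.16373
UCL = np̄ + 3·√(np̄(1−p̄)) = 81.8667 + 3 × √(81.8667×0.83627) = 81.8667 + 3 × 8.2742 = 106.6893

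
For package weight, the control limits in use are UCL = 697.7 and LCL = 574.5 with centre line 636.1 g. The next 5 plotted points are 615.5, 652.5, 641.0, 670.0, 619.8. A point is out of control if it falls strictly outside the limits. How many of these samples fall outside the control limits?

All 5 points lie within [574.5, 697.7].

0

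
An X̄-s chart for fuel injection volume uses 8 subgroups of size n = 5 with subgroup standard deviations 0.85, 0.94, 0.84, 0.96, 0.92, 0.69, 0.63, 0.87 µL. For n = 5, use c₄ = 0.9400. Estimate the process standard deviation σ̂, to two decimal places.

s̄ = (0.85 + 0.94 + 0.84 + 0.96 + 0.92 + 0.69 + 0.63 + 0.87) / 8 = 0.8375
σ̂ = s̄ / c₄ = 0.8375 / 0.9400 = 0.8910

0.89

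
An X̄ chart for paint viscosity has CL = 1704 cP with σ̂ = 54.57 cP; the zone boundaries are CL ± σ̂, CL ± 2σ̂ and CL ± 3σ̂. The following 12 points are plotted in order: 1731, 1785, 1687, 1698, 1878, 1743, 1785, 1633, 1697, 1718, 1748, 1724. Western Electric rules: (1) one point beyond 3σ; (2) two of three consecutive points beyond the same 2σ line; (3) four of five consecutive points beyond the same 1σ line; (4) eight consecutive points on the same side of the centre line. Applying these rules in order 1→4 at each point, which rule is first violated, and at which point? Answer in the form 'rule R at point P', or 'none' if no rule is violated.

rule 1 at point 5

Zone of each point (C = within 1σ̂, B = 1σ̂–2σ̂, A = 2σ̂–3σ̂, * = beyond 3σ̂; sign = side of CL): 1:+C, 2:+B, 3:-C, 4:-C, 5:+*, 6:+C, 7:+B, 8:-B, 9:-C, 10:+C, 11:+C, 12:+C
Rule 1 (one point beyond the 3σ limits) is satisfied at point 5.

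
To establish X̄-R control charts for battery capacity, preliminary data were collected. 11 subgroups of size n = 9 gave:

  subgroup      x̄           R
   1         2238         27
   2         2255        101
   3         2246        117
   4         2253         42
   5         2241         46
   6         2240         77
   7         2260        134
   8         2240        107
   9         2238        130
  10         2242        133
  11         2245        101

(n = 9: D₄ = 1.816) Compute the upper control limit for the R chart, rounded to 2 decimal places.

R̄ = (27 + 101 + 117 + 42 + 46 + 77 + 134 + 107 + 130 + 133 + 101) / 11 = 1015.0000 / 11 = 92.2727
UCL_R = D₄·R̄ = 1.816 × 92.2727 = 167.5673

167.57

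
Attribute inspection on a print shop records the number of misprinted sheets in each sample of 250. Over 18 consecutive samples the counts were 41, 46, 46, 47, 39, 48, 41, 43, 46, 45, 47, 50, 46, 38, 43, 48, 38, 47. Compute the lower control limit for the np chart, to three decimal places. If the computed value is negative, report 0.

26.262

p̄ = Σdᵢ / (k·n) = 799 / (18 × 250) = 0.17756
LCL = np̄ − 3·√(np̄(1−p̄)) = 44.3889 − 3 × 6.0421 = 26.2625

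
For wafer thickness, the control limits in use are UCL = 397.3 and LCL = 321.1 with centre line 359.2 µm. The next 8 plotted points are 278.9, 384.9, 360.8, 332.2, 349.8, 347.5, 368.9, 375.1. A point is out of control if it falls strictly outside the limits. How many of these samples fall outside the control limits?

1

Compare each point to [321.1, 397.3]: sample 1 = 278.9 < LCL.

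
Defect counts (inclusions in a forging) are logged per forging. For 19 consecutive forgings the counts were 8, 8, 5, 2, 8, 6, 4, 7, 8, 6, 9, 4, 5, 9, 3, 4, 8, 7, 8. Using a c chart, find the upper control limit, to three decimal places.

13.771

c̄ = (8 + 8 + 5 + 2 + 8 + 6 + 4 + 7 + 8 + 6 + 9 + 4 + 5 + 9 + 3 + 4 + 8 + 7 + 8) / 19 = 119 / 19 = 6.2632
UCL = c̄ + 3√c̄ = 6.2632 + 3 × √6.2632 = 6.2632 + 3 × 2.5026 = 13.7710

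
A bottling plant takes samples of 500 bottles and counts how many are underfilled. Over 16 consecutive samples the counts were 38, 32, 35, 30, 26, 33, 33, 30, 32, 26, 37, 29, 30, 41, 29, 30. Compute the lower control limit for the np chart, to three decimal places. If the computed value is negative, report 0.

15.534

p̄ = Σdᵢ / (k·n) = 511 / (16 × 500) = 0.06388
LCL = np̄ − 3·√(np̄(1−p̄)) = 31.9375 − 3 × 5.4679 = 15.5339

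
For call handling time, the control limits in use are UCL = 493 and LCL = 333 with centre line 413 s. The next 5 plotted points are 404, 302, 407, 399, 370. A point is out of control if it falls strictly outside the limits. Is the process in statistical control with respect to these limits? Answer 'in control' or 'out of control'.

out of control

Compare each point to [333, 493]: sample 2 = 302 < LCL.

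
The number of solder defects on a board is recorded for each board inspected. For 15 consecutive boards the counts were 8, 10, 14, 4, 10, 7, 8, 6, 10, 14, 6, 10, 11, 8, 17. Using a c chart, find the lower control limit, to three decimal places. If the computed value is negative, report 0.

c̄ = (8 + 10 + 14 + 4 + 10 + 7 + 8 + 6 + 10 + 14 + 6 + 10 + 11 + 8 + 17) / 15 = 143 / 15 = 9.5333
LCL = c̄ − 3√c̄ = 9.5333 − 3 × 3.0876 = 0.2705

0.271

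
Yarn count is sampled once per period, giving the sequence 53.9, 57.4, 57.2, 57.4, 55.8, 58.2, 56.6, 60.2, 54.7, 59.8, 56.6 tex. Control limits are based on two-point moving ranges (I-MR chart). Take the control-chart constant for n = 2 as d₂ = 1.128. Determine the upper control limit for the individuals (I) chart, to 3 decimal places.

X̄ = (53.9 + 57.4 + 57.2 + 57.4 + 55.8 + 58.2 + 56.6 + 60.2 + 54.7 + 59.8 + 56.6) / 11 = 57.0727
Moving ranges: 3.5, 0.2, 0.2, 1.6, 2.4, 1.6, 3.6, 5.5, 5.1, 3.2; M̄R̄ = 26.9000 / 10 = 2.6900
UCL = X̄ + 3·M̄R̄/d₂ = 57.0727 + 3 × 2.6900 / 1.128 = 64.2270

64.227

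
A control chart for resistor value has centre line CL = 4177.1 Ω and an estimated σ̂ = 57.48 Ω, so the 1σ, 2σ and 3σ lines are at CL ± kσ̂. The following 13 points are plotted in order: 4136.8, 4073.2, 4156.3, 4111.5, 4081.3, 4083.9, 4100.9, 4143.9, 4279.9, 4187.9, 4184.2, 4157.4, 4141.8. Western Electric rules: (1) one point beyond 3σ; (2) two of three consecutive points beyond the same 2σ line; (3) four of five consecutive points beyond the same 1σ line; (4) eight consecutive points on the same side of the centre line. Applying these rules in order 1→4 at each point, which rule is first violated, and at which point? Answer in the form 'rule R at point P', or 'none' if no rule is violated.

Zone of each point (C = within 1σ̂, B = 1σ̂–2σ̂, A = 2σ̂–3σ̂, * = beyond 3σ̂; sign = side of CL): 1:-C, 2:-B, 3:-C, 4:-B, 5:-B, 6:-B, 7:-B, 8:-C, 9:+B, 10:+C, 11:+C, 12:-C, 13:-C
Rule 3 (four of five consecutive points beyond the same 1σ limit) is satisfied at point 6.

rule 3 at point 6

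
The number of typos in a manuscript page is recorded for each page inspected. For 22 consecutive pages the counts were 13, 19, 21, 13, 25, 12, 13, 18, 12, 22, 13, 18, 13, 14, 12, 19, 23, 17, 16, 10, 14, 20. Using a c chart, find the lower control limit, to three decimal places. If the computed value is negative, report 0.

c̄ = (13 + 19 + 21 + 13 + 25 + 12 + 13 + 18 + 12 + 22 + 13 + 18 + 13 + 14 + 12 + 19 + 23 + 17 + 16 + 10 + 14 + 20) / 22 = 357 / 22 = 16.2273
LCL = c̄ − 3√c̄ = 16.2273 − 3 × 4.0283 = 4.1423

4.142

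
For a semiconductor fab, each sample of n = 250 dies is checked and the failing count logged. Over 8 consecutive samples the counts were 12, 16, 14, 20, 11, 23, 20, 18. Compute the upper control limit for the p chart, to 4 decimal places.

p̄ = Σdᵢ / (k·n) = 134 / (8 × 250) = 0.06700
UCL = p̄ + 3·√(p̄(1−p̄)/n) = 0.06700 + 3 × √(0.06700×0.93300/250) = 0.06700 + 3 × 0.01581 = 0.11444

0.1144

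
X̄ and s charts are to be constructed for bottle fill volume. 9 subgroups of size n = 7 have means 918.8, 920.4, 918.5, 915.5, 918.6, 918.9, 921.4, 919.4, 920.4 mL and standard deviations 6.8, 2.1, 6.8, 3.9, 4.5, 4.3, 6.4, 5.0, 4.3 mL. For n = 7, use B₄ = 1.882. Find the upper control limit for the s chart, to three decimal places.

9.222

s̄ = (6.8 + 2.1 + 6.8 + 3.9 + 4.5 + 4.3 + 6.4 + 5.0 + 4.3) / 9 = 4.9000
UCL_s = B₄·s̄ = 1.882 × 4.9000 = 9.2218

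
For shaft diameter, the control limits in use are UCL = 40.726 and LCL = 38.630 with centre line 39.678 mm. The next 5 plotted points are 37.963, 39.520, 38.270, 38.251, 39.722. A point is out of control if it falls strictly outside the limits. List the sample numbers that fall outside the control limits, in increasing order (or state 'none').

Compare each point to [38.630, 40.726]: sample 1 = 37.963 < LCL; sample 3 = 38.270 < LCL; sample 4 = 38.251 < LCL.

1, 3, 4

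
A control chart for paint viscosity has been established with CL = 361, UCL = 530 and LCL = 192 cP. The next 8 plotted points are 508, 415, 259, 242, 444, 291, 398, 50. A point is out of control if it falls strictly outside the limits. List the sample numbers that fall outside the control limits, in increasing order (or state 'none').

Compare each point to [192, 530]: sample 8 = 50 < LCL.

8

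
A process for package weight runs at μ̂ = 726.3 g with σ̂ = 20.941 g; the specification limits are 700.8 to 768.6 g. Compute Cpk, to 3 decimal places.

0.406

Cpu = (USL − μ̂) / (3σ̂) = (768.6 − 726.3) / (3 × 20.941) = 0.6733; Cpl = (μ̂ − LSL) / (3σ̂) = (726.3 − 700.8) / (3 × 20.941) = 0.4059; Cpk = min(Cpu, Cpl) = 0.4059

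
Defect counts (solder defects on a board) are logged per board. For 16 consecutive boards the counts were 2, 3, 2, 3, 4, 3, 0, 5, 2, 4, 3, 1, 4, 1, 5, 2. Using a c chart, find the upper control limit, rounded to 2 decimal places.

c̄ = (2 + 3 + 2 + 3 + 4 + 3 + 0 + 5 + 2 + 4 + 3 + 1 + 4 + 1 + 5 + 2) / 16 = 44 / 16 = 2.7500
UCL = c̄ + 3√c̄ = 2.7500 + 3 × √2.7500 = 2.7500 + 3 × 1.6583 = 7.7249

7.72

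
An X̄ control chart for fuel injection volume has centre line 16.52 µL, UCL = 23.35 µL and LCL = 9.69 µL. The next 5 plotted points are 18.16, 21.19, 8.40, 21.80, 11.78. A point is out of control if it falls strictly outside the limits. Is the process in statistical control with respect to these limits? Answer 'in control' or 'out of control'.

out of control

Compare each point to [9.69, 23.35]: sample 3 = 8.40 < LCL.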